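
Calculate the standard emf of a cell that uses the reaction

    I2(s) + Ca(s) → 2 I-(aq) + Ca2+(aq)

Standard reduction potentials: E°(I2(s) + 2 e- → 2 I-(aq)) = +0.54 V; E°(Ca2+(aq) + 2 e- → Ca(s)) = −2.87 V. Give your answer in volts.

I2(s) gains electrons, so the I₂/I⁻ couple is the cathode; the Ca²⁺/Ca couple is the anode.
E°cell = E°(cathode) − E°(anode) = +0.54 − (−2.87) = +3.41 V.
The positive value indicates the reaction is spontaneous as written.

+3.41 V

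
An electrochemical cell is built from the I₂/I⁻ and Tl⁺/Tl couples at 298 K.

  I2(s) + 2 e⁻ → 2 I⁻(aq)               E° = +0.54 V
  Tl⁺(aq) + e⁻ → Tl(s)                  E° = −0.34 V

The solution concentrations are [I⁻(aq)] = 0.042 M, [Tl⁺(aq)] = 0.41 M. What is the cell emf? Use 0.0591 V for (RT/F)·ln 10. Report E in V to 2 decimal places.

+0.98 V

The I₂/I⁻ couple has the more positive E°, so it is the cathode; Tl⁺/Tl is the anode.
E°cell = +0.54 − (−0.34) = +0.88 V, with n = 2 electrons transferred.
For the overall reaction I2(s) + 2 Tl(s) → 2 I⁻(aq) + 2 Tl⁺(aq), Q = [I⁻(aq)]^2·[Tl⁺(aq)]^2 = 0.000297, giving log Q = −3.528.
E = E° − (0.0591/n)·log Q = +0.88 − (0.0591/2)(−3.528) = +0.98 V.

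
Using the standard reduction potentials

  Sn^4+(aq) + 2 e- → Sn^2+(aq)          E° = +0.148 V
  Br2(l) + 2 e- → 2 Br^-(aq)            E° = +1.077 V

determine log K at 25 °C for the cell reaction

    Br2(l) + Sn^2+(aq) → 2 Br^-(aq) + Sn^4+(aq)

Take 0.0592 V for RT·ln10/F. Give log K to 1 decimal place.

log K = 31.4

The Br₂/Br⁻ couple is reduced (cathode); E°cell = +1.077 − (+0.148) = +0.929 V with n = 2.
At equilibrium E = 0, so log K = nE°cell / 0.0592 = (2)(+0.929) / 0.0592 = 31.4.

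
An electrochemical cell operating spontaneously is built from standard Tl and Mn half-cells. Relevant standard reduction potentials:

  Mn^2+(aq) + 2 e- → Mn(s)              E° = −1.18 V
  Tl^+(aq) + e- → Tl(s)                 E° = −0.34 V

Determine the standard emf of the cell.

Of the two couples in this cell, the one with the more positive reduction potential is reduced at the cathode: here that is Tl⁺/Tl (−0.34 V); Mn²⁺/Mn (−1.18 V) is the anode.
E°cell = E°(cathode) − E°(anode) = −0.34 − (−1.18) = +0.84 V.

+0.84 V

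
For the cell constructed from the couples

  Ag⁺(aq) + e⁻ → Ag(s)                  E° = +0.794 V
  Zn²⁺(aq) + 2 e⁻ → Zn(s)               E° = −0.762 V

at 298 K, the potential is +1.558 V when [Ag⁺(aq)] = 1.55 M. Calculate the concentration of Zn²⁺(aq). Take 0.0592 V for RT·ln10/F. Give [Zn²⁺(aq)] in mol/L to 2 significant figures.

2.1 M

With Ag⁺/Ag at the cathode and Zn²⁺/Zn at the anode, E°cell = +0.794 − (−0.762) = +1.556 V (n = 2).
Since E = E° − (0.0592/n)·log Q, log Q = n(E° − E)/0.0592 = −0.068.
The balanced reaction is 2 Ag⁺(aq) + Zn(s) → 2 Ag(s) + Zn²⁺(aq), so Q = [Zn²⁺(aq)] / [Ag⁺(aq)]^2.
Isolating [Zn²⁺(aq)] in Q = 10^{−0.068} yields log [Zn²⁺(aq)] = 0.313, i.e. 2.1 M.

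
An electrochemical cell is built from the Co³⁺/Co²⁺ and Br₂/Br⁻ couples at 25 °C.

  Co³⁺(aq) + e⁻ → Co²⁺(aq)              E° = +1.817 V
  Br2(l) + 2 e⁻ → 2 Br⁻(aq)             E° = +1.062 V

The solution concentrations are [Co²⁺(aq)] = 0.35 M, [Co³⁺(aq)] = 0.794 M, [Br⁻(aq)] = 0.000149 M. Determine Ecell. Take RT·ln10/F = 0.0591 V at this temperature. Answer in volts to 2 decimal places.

+0.55 V

Since E°(Co³⁺/Co²⁺) > E°(Br₂/Br⁻), Co³⁺/Co²⁺ serves as the cathode.
E°cell = +1.817 − (+1.062) = +0.755 V, with n = 2 electrons transferred.
Balancing gives 2 Co³⁺(aq) + 2 Br⁻(aq) → 2 Co²⁺(aq) + Br2(l); hence Q = [Co²⁺(aq)]^2 / ([Co³⁺(aq)]^2·[Br⁻(aq)]^2) = 8.75×10^6 (log Q = 6.942).
Applying E = E° − (RT ln10/nF)·log Q gives +0.755 − (0.0591/2)(6.942) = +0.55 V.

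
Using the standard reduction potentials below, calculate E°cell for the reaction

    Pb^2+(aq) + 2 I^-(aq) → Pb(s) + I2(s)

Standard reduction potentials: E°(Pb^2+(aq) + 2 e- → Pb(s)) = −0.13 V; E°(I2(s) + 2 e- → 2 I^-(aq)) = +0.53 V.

−0.66 V

In the reaction as written, Pb^2+(aq) is reduced (cathode) and I2(s) is produced by oxidation at the anode.
E°cell = E°(cathode) − E°(anode) = −0.13 − (+0.53) = −0.66 V.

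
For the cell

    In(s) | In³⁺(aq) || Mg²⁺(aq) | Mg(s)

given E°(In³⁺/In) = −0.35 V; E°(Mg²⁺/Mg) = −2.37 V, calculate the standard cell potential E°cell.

By convention the left-hand electrode in cell notation is the anode (oxidation) and the right-hand electrode is the cathode (reduction).
E°cell = E°(right) − E°(left) = −2.37 − (−0.35) = −2.02 V.
The negative sign shows that, as written, the cell would require an external voltage to drive the reaction.

−2.02 V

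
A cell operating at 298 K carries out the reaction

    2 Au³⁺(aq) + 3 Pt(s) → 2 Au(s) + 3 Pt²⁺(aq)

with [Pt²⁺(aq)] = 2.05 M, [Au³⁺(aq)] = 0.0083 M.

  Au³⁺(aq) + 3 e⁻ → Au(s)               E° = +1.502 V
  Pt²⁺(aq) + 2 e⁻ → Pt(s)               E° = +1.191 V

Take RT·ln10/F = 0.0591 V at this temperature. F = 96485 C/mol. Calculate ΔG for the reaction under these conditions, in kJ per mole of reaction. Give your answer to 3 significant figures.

The standard cell potential is +1.502 − (+1.191) = +0.311 V, with n = 6 electrons in the balanced equation.
The reaction quotient is [Pt²⁺(aq)]^3 / [Au³⁺(aq)]^2 = 1.25×10^5; by Nernst, E = +0.311 − (0.0591/6)(5.097) = +0.2608 V.
Finally ΔG = −nFE = −(6)(96485 C/mol)(+0.2608 V) = −151 kJ/mol.

−151 kJ/mol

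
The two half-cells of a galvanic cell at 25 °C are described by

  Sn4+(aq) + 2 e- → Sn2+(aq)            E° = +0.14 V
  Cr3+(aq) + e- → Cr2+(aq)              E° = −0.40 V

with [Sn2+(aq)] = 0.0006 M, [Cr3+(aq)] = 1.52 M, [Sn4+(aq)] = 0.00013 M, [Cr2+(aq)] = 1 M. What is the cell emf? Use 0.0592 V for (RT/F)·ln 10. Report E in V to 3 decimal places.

+0.510 V

Since E°(Sn⁴⁺/Sn²⁺) > E°(Cr³⁺/Cr²⁺), Sn⁴⁺/Sn²⁺ serves as the cathode.
E°cell = E°cat − E°an = +0.14 − (−0.40) = +0.54 V; n = 2.
The balanced reaction is Sn4+(aq) + 2 Cr2+(aq) → Sn2+(aq) + 2 Cr3+(aq), so Q = ([Sn2+(aq)]·[Cr3+(aq)]^2) / ([Sn4+(aq)]·[Cr2+(aq)]^2) = 10.7 and log Q = 1.028.
E = E° − (0.0592/n)·log Q = +0.54 − (0.0592/2)(1.028) = +0.510 V.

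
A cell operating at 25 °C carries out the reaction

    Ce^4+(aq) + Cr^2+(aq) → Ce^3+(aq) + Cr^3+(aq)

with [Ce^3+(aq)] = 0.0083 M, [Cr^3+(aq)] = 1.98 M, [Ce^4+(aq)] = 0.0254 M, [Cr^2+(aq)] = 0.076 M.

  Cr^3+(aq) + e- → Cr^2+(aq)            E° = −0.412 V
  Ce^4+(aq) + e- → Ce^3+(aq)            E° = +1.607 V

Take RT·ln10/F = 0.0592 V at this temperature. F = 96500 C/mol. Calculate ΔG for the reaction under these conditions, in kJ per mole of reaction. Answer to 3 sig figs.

The standard cell potential is +1.607 − (−0.412) = +2.019 V, with n = 1 electron in the balanced equation.
Here Q = ([Ce^3+(aq)]·[Cr^3+(aq)]) / ([Ce^4+(aq)]·[Cr^2+(aq)]) = 8.51 (log Q = 0.930), giving E = +2.019 − (0.0592/1)·(0.930) = +1.9639 V.
Then ΔG = −nFE = −1 × 96500 × +1.9639 J/mol = −190 kJ/mol.

−190 kJ/mol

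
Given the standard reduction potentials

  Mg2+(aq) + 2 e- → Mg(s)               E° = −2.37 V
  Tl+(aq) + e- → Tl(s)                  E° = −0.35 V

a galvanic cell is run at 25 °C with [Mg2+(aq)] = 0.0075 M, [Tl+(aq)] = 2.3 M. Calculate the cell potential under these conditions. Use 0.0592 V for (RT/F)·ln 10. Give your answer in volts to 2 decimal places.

+2.10 V

The Tl⁺/Tl couple has the more positive E°, so it is the cathode; Mg²⁺/Mg is the anode.
E°cell = −0.35 − (−2.37) = +2.02 V, with n = 2 electrons transferred.
The balanced reaction is 2 Tl+(aq) + Mg(s) → 2 Tl(s) + Mg2+(aq), so Q = [Mg2+(aq)] / [Tl+(aq)]^2 = 0.00142 and log Q = −2.848.
By the Nernst equation, E = +2.02 − (0.0592/2)·(−2.848) = +2.10 V.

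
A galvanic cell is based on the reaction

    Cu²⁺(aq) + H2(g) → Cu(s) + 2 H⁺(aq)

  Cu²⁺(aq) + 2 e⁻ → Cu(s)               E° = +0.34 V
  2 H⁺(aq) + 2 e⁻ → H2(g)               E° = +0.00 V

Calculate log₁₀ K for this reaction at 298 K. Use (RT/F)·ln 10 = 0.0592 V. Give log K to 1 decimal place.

The Cu²⁺/Cu couple is reduced (cathode); E°cell = +0.34 − (+0.00) = +0.34 V with n = 2.
At equilibrium E = 0, so log K = nE°cell / 0.0592 = (2)(+0.34) / 0.0592 = 11.5.

log K = 11.5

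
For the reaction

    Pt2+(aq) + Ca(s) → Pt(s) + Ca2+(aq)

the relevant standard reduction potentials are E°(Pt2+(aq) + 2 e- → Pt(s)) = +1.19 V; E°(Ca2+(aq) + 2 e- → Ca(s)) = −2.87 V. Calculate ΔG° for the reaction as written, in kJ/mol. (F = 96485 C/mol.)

In the reaction as written Pt2+(aq) is reduced, so the Pt²⁺/Pt couple is the cathode and Ca²⁺/Ca is the anode.
E°cell = +1.19 − (−2.87) = +4.06 V; balancing electrons gives n = 2.
ΔG° = −nFE°cell = −(2)(96485)(+4.06) J/mol = −783 kJ/mol.

−783 kJ/mol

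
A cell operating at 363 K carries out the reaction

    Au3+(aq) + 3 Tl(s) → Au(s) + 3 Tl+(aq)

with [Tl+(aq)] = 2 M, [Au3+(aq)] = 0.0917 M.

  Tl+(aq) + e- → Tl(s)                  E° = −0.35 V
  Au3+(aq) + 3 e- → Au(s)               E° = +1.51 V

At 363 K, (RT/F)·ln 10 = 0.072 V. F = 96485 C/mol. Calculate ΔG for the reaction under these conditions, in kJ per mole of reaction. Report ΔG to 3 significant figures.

−525 kJ/mol

E°cell = +1.51 − (−0.35) = +1.86 V; the balanced reaction transfers n = 3 electrons.
Q = [Tl+(aq)]^3 / [Au3+(aq)] = 87.2, so log Q = 1.941 and E = +1.86 − (0.072/3)(1.941) = +1.8134 V.
Finally ΔG = −nFE = −(3)(96485 C/mol)(+1.8134 V) = −525 kJ/mol.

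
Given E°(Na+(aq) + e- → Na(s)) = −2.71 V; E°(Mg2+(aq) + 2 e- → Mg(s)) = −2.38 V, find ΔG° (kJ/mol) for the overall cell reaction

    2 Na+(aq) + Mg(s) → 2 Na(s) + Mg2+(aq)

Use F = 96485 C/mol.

+63.7 kJ/mol

In the reaction as written Na+(aq) is reduced, so the Na⁺/Na couple is the cathode and Mg²⁺/Mg is the anode.
E°cell = −2.71 − (−2.38) = −0.33 V; balancing electrons gives n = 2.
ΔG° = −nFE°cell = −(2)(96485)(−0.33) J/mol = +63.7 kJ/mol.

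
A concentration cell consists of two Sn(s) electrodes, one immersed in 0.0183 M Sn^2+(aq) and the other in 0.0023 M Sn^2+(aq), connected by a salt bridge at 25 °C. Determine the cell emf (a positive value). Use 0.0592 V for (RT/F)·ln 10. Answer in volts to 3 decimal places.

0.027 V

For a concentration cell E°cell = 0, since both electrodes use the same couple.
The compartment with the higher Sn^2+(aq) concentration (0.0183 M) acts as the cathode; ions are reduced there and produced at the dilute (0.0023 M) anode.
With n = 2, Ecell = −(0.0592/2)·log([dilute]/[conc]) = −(0.0592/2)·log(0.0023/0.0183) = +0.027 V.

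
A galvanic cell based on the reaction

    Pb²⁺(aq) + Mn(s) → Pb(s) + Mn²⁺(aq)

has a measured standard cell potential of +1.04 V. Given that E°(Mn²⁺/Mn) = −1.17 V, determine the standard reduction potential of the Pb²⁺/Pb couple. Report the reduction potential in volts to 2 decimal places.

In the reaction as written the Pb²⁺/Pb couple is reduced (cathode) and Mn²⁺/Mn is oxidized (anode), so E°cell = E°(Pb²⁺/Pb) − E°(Mn²⁺/Mn).
E°(Pb²⁺/Pb) = E°cell + E°(anode) = +1.04 + (−1.17) = −0.13 V.

−0.13 V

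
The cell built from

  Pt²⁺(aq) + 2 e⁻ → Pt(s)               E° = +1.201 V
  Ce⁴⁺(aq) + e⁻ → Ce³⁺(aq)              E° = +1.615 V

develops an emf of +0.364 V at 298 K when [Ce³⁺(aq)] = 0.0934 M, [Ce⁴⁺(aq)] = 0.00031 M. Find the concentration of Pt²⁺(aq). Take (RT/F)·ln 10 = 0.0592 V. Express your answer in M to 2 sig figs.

Ce⁴⁺/Ce³⁺ is the cathode (higher E°); E°cell = +1.615 − (+1.201) = +0.414 V with n = 2.
Rearranging E = E° − (0.0592/n)·log Q gives log Q = 2(+0.414 − (+0.364))/0.0592 = 1.689.
The balanced reaction is 2 Ce⁴⁺(aq) + Pt(s) → 2 Ce³⁺(aq) + Pt²⁺(aq), so Q = ([Ce³⁺(aq)]^2·[Pt²⁺(aq)]) / [Ce⁴⁺(aq)]^2.
Isolating [Pt²⁺(aq)] in Q = 10^{1.689} yields log [Pt²⁺(aq)] = −3.269, i.e. 0.00054 M.

0.00054 M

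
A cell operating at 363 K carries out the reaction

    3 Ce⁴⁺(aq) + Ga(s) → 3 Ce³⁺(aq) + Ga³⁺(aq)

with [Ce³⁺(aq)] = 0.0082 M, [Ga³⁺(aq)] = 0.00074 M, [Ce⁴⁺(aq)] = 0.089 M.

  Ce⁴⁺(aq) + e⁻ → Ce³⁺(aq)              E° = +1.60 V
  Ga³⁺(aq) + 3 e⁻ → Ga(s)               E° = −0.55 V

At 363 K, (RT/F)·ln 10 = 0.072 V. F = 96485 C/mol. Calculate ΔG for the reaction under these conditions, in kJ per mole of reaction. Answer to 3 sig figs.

With Ce⁴⁺/Ce³⁺ reduced at the cathode, E°cell = +1.60 − (−0.55) = +2.15 V and n = 3.
Q = ([Ce³⁺(aq)]^3·[Ga³⁺(aq)]) / [Ce⁴⁺(aq)]^3 = 5.79×10^−7, so log Q = −6.237 and E = +2.15 − (0.072/3)(−6.237) = +2.2997 V.
Then ΔG = −nFE = −3 × 96485 × +2.2997 J/mol = −666 kJ/mol.

−666 kJ/mol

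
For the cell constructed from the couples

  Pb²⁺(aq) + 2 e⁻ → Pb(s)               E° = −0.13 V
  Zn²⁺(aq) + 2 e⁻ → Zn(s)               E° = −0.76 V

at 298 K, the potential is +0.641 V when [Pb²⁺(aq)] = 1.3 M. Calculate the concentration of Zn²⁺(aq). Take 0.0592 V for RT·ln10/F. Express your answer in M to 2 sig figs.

Pb²⁺/Pb is the cathode (higher E°); E°cell = −0.13 − (−0.76) = +0.63 V with n = 2.
Rearranging E = E° − (0.0592/n)·log Q gives log Q = 2(+0.63 − (+0.641))/0.0592 = −0.372.
For Pb²⁺(aq) + Zn(s) → Pb(s) + Zn²⁺(aq), the reaction quotient is Q = [Zn²⁺(aq)] / [Pb²⁺(aq)].
Solving for the unknown gives log [Zn²⁺(aq)] = −0.258, so [Zn²⁺(aq)] ≈ 0.55 M.

0.55 M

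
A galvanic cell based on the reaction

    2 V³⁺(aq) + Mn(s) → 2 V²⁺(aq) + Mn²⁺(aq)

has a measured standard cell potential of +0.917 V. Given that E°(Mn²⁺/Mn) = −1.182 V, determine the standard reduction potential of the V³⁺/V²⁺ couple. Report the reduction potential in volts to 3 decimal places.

In the reaction as written the V³⁺/V²⁺ couple is reduced (cathode) and Mn²⁺/Mn is oxidized (anode), so E°cell = E°(V³⁺/V²⁺) − E°(Mn²⁺/Mn).
E°(V³⁺/V²⁺) = E°cell + E°(anode) = +0.917 + (−1.182) = −0.265 V.

−0.265 V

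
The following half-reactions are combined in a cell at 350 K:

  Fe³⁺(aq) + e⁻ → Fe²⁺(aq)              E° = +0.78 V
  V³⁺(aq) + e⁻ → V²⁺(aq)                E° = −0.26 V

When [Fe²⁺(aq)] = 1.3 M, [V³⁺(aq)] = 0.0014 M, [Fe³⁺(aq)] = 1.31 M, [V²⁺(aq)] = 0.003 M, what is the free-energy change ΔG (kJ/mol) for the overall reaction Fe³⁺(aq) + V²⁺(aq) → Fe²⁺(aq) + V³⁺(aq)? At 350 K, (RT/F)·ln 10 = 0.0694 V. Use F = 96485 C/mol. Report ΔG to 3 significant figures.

With Fe³⁺/Fe²⁺ reduced at the cathode, E°cell = +0.78 − (−0.26) = +1.04 V and n = 1.
Here Q = ([Fe²⁺(aq)]·[V³⁺(aq)]) / ([Fe³⁺(aq)]·[V²⁺(aq)]) = 0.463 (log Q = −0.334), giving E = +1.04 − (0.0694/1)·(−0.334) = +1.0632 V.
Then ΔG = −nFE = −1 × 96485 × +1.0632 J/mol = −103 kJ/mol.

−103 kJ/mol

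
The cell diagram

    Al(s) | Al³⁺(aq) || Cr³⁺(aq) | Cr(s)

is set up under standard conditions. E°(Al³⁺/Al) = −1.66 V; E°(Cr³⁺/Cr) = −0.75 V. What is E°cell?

By convention the left-hand electrode in cell notation is the anode (oxidation) and the right-hand electrode is the cathode (reduction).
E°cell = E°(right) − E°(left) = −0.75 − (−1.66) = +0.91 V.

+0.91 V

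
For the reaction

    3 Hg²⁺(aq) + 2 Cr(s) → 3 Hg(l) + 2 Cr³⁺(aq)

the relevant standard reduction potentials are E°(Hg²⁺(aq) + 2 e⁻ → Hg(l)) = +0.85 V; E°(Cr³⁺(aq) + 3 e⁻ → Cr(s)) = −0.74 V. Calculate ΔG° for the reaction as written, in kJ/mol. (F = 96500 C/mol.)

−921 kJ/mol

In the reaction as written Hg²⁺(aq) is reduced, so the Hg²⁺/Hg couple is the cathode and Cr³⁺/Cr is the anode.
E°cell = +0.85 − (−0.74) = +1.59 V; balancing electrons gives n = 6.
ΔG° = −nFE°cell = −(6)(96500)(+1.59) J/mol = −921 kJ/mol.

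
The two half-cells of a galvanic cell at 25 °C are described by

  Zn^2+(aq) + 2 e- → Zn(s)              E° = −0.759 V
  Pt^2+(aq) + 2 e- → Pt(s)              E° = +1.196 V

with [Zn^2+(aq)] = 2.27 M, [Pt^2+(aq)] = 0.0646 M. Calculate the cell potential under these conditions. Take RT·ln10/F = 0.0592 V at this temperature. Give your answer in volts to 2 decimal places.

+1.91 V

Pt²⁺/Pt is reduced (cathode, E° = +1.196 V) and Zn²⁺/Zn is oxidized (anode).
E°cell = +1.196 − (−0.759) = +1.955 V, with n = 2 electrons transferred.
Balancing gives Pt^2+(aq) + Zn(s) → Pt(s) + Zn^2+(aq); hence Q = [Zn^2+(aq)] / [Pt^2+(aq)] = 35.1 (log Q = 1.546).
Applying E = E° − (RT ln10/nF)·log Q gives +1.955 − (0.0592/2)(1.546) = +1.91 V.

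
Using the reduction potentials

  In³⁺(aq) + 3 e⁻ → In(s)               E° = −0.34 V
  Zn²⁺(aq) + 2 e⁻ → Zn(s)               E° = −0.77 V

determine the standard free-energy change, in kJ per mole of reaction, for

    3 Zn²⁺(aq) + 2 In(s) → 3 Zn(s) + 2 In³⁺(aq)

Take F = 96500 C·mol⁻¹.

In the reaction as written Zn²⁺(aq) is reduced, so the Zn²⁺/Zn couple is the cathode and In³⁺/In is the anode.
E°cell = −0.77 − (−0.34) = −0.43 V; balancing electrons gives n = 6.
ΔG° = −nFE°cell = −(6)(96500)(−0.43) J/mol = +249 kJ/mol.

+249 kJ/mol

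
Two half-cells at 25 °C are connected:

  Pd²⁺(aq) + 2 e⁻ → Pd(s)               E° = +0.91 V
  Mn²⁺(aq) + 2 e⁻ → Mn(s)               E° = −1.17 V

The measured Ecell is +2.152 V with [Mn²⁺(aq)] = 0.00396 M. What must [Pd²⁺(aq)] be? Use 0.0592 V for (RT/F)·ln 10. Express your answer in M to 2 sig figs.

With Pd²⁺/Pd at the cathode and Mn²⁺/Mn at the anode, E°cell = +0.91 − (−1.17) = +2.08 V (n = 2).
From the Nernst equation, log Q = n(E° − E)/0.0592 = 2·(+2.08 − (+2.152))/0.0592 = −2.432.
The balanced reaction is Pd²⁺(aq) + Mn(s) → Pd(s) + Mn²⁺(aq), so Q = [Mn²⁺(aq)] / [Pd²⁺(aq)].
Isolating [Pd²⁺(aq)] in Q = 10^{−2.432} yields log [Pd²⁺(aq)] = 0.030, i.e. 1.1 M.

1.1 M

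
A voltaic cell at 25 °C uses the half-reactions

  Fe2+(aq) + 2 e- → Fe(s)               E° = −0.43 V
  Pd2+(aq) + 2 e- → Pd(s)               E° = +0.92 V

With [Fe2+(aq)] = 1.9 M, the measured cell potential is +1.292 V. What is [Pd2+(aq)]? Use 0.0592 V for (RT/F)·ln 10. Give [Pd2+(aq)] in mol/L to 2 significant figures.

With Pd²⁺/Pd at the cathode and Fe²⁺/Fe at the anode, E°cell = +0.92 − (−0.43) = +1.35 V (n = 2).
From the Nernst equation, log Q = n(E° − E)/0.0592 = 2·(+1.35 − (+1.292))/0.0592 = 1.959.
The balanced reaction is Pd2+(aq) + Fe(s) → Pd(s) + Fe2+(aq), so Q = [Fe2+(aq)] / [Pd2+(aq)].
Isolating [Pd2+(aq)] in Q = 10^{1.959} yields log [Pd2+(aq)] = −1.680, i.e. 0.021 M.

0.021 M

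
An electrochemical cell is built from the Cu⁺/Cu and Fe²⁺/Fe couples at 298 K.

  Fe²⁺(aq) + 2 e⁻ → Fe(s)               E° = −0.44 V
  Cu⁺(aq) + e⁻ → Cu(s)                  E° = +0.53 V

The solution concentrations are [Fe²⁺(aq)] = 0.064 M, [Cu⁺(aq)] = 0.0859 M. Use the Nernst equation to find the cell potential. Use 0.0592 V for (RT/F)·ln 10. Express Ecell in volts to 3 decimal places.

The Cu⁺/Cu couple has the more positive E°, so it is the cathode; Fe²⁺/Fe is the anode.
The standard potential is +0.53 − (−0.44) = +0.97 V and the balanced reaction transfers n = 2 electrons.
For the overall reaction 2 Cu⁺(aq) + Fe(s) → 2 Cu(s) + Fe²⁺(aq), Q = [Fe²⁺(aq)] / [Cu⁺(aq)]^2 = 8.67, giving log Q = 0.938.
Applying E = E° − (RT ln10/nF)·log Q gives +0.97 − (0.0592/2)(0.938) = +0.942 V.

+0.942 V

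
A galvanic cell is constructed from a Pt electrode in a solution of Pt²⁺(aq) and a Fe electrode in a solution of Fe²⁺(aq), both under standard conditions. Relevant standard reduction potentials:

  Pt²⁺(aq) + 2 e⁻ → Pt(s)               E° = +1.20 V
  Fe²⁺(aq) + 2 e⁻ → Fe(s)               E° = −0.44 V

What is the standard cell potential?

Of the two couples in this cell, the one with the more positive reduction potential is reduced at the cathode: here that is Pt²⁺/Pt (+1.20 V); Fe²⁺/Fe (−0.44 V) is the anode.
E°cell = E°(cathode) − E°(anode) = +1.20 − (−0.44) = +1.64 V.

+1.64 V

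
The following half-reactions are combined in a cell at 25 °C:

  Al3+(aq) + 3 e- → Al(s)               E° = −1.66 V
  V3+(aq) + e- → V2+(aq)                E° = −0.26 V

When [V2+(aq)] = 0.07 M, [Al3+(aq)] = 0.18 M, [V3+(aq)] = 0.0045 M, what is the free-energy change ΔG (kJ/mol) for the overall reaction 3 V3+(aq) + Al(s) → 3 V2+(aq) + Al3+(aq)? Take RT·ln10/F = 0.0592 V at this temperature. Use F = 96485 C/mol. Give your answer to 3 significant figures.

−389 kJ/mol

E°cell = −0.26 − (−1.66) = +1.40 V; the balanced reaction transfers n = 3 electrons.
Q = ([V2+(aq)]^3·[Al3+(aq)]) / [V3+(aq)]^3 = 678, so log Q = 2.831 and E = +1.40 − (0.0592/3)(2.831) = +1.3441 V.
Finally ΔG = −nFE = −(3)(96485 C/mol)(+1.3441 V) = −389 kJ/mol.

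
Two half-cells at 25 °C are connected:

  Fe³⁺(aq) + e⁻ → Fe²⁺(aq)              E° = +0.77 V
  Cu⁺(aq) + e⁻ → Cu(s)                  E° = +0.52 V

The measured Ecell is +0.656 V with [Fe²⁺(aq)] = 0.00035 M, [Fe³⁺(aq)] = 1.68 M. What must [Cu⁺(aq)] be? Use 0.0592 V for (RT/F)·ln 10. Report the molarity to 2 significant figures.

The Fe³⁺/Fe²⁺ couple has the larger reduction potential, so it is the cathode: E°cell = +0.77 − (+0.52) = +0.25 V and n = 1.
Since E = E° − (0.0592/n)·log Q, log Q = n(E° − E)/0.0592 = −6.858.
The balanced reaction is Fe³⁺(aq) + Cu(s) → Fe²⁺(aq) + Cu⁺(aq), so Q = ([Fe²⁺(aq)]·[Cu⁺(aq)]) / [Fe³⁺(aq)].
Isolating [Cu⁺(aq)] in Q = 10^{−6.858} yields log [Cu⁺(aq)] = −3.177, i.e. 0.00067 M.

0.00067 M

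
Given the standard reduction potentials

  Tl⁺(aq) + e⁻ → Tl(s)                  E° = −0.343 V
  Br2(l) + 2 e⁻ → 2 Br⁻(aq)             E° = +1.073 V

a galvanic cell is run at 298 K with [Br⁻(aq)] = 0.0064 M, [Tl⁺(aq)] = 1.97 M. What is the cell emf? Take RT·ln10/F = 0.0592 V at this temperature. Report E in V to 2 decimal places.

+1.53 V

Since E°(Br₂/Br⁻) > E°(Tl⁺/Tl), Br₂/Br⁻ serves as the cathode.
The standard potential is +1.073 − (−0.343) = +1.416 V and the balanced reaction transfers n = 2 electrons.
For the overall reaction Br2(l) + 2 Tl(s) → 2 Br⁻(aq) + 2 Tl⁺(aq), Q = [Br⁻(aq)]^2·[Tl⁺(aq)]^2 = 0.000159, giving log Q = −3.799.
By the Nernst equation, E = +1.416 − (0.0592/2)·(−3.799) = +1.53 V.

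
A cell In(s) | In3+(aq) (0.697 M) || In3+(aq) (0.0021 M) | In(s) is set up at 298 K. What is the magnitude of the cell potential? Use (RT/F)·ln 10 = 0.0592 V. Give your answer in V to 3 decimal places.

For a concentration cell E°cell = 0, since both electrodes use the same couple.
The compartment with the higher In3+(aq) concentration (0.697 M) acts as the cathode; ions are reduced there and produced at the dilute (0.0021 M) anode.
With n = 3, Ecell = −(0.0592/3)·log([dilute]/[conc]) = −(0.0592/3)·log(0.0021/0.697) = +0.050 V.

0.050 V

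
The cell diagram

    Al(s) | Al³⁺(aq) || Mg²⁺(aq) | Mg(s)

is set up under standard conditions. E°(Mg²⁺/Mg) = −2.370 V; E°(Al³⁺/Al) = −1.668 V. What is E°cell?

−0.702 V

By convention the left-hand electrode in cell notation is the anode (oxidation) and the right-hand electrode is the cathode (reduction).
E°cell = E°(right) − E°(left) = −2.370 − (−1.668) = −0.702 V.
The negative sign shows that, as written, the cell would require an external voltage to drive the reaction.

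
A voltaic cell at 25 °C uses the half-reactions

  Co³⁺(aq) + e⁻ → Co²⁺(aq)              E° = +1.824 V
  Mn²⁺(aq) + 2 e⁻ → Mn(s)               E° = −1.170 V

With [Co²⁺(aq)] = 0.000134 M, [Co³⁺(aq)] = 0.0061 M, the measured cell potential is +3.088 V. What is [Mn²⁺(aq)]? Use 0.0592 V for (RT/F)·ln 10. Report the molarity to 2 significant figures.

The Co³⁺/Co²⁺ couple has the larger reduction potential, so it is the cathode: E°cell = +1.824 − (−1.170) = +2.994 V and n = 2.
Rearranging E = E° − (0.0592/n)·log Q gives log Q = 2(+2.994 − (+3.088))/0.0592 = −3.176.
The balanced reaction is 2 Co³⁺(aq) + Mn(s) → 2 Co²⁺(aq) + Mn²⁺(aq), so Q = ([Co²⁺(aq)]^2·[Mn²⁺(aq)]) / [Co³⁺(aq)]^2.
Isolating [Mn²⁺(aq)] in Q = 10^{−3.176} yields log [Mn²⁺(aq)] = 0.140, i.e. 1.4 M.

1.4 M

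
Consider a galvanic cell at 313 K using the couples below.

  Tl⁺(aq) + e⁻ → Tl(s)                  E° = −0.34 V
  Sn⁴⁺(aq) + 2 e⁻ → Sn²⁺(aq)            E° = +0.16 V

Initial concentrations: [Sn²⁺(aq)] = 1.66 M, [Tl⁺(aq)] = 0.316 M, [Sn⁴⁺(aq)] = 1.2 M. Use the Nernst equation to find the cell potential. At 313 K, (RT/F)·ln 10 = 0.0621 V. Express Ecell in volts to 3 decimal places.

+0.527 V

The Sn⁴⁺/Sn²⁺ couple has the more positive E°, so it is the cathode; Tl⁺/Tl is the anode.
E°cell = +0.16 − (−0.34) = +0.50 V, with n = 2 electrons transferred.
Balancing gives Sn⁴⁺(aq) + 2 Tl(s) → Sn²⁺(aq) + 2 Tl⁺(aq); hence Q = ([Sn²⁺(aq)]·[Tl⁺(aq)]^2) / [Sn⁴⁺(aq)] = 0.138 (log Q = −0.860).
By the Nernst equation, E = +0.50 − (0.0621/2)·(−0.860) = +0.527 V.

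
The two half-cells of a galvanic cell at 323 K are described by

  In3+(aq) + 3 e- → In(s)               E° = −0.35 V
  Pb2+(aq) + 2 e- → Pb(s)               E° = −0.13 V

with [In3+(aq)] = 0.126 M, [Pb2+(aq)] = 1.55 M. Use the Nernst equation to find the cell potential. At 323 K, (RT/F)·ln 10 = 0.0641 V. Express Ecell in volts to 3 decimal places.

+0.245 V

The Pb²⁺/Pb couple has the more positive E°, so it is the cathode; In³⁺/In is the anode.
E°cell = E°cat − E°an = −0.13 − (−0.35) = +0.22 V; n = 6.
The balanced reaction is 3 Pb2+(aq) + 2 In(s) → 3 Pb(s) + 2 In3+(aq), so Q = [In3+(aq)]^2 / [Pb2+(aq)]^3 = 0.00426 and log Q = −2.370.
Applying E = E° − (RT ln10/nF)·log Q gives +0.22 − (0.0641/6)(−2.370) = +0.245 V.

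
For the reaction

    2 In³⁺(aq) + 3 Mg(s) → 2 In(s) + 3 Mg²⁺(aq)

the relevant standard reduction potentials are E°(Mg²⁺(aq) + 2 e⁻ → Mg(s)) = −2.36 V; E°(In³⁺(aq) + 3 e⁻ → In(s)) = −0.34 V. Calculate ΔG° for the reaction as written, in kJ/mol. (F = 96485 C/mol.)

In the reaction as written In³⁺(aq) is reduced, so the In³⁺/In couple is the cathode and Mg²⁺/Mg is the anode.
E°cell = −0.34 − (−2.36) = +2.02 V; balancing electrons gives n = 6.
ΔG° = −nFE°cell = −(6)(96485)(+2.02) J/mol = −1169 kJ/mol.

−1169 kJ/mol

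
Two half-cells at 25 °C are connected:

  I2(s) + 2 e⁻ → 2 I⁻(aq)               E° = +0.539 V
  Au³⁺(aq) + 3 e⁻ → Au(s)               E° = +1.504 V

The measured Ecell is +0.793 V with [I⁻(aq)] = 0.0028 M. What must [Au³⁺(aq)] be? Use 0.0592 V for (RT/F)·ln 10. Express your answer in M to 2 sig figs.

The Au³⁺/Au couple has the larger reduction potential, so it is the cathode: E°cell = +1.504 − (+0.539) = +0.965 V and n = 6.
From the Nernst equation, log Q = n(E° − E)/0.0592 = 6·(+0.965 − (+0.793))/0.0592 = 17.432.
Balancing electrons gives 2 Au³⁺(aq) + 6 I⁻(aq) → 2 Au(s) + 3 I2(s); thus Q = 1 / ([Au³⁺(aq)]^2·[I⁻(aq)]^6).
Solving for the unknown gives log [Au³⁺(aq)] = −1.057, so [Au³⁺(aq)] ≈ 0.088 M.

0.088 M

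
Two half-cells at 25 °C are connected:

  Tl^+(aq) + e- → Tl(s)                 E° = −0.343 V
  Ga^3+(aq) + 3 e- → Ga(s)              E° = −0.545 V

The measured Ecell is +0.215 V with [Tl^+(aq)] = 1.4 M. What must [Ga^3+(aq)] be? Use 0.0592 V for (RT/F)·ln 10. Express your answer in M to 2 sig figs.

Tl⁺/Tl is the cathode (higher E°); E°cell = −0.343 − (−0.545) = +0.202 V with n = 3.
Rearranging E = E° − (0.0592/n)·log Q gives log Q = 3(+0.202 − (+0.215))/0.0592 = −0.659.
Balancing electrons gives 3 Tl^+(aq) + Ga(s) → 3 Tl(s) + Ga^3+(aq); thus Q = [Ga^3+(aq)] / [Tl^+(aq)]^3.
Substituting the known concentrations and solving, log [Ga^3+(aq)] = −0.221 and [Ga^3+(aq)] = 0.60 M.

0.60 M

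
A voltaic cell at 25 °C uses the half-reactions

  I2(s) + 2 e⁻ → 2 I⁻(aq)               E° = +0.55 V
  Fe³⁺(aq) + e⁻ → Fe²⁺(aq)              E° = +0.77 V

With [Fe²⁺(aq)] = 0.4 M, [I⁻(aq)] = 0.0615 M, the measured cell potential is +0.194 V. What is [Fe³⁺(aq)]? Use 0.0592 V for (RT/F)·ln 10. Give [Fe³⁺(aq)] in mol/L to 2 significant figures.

Fe³⁺/Fe²⁺ is the cathode (higher E°); E°cell = +0.77 − (+0.55) = +0.22 V with n = 2.
Rearranging E = E° − (0.0592/n)·log Q gives log Q = 2(+0.22 − (+0.194))/0.0592 = 0.878.
For 2 Fe³⁺(aq) + 2 I⁻(aq) → 2 Fe²⁺(aq) + I2(s), the reaction quotient is Q = [Fe²⁺(aq)]^2 / ([Fe³⁺(aq)]^2·[I⁻(aq)]^2).
Isolating [Fe³⁺(aq)] in Q = 10^{0.878} yields log [Fe³⁺(aq)] = 0.374, i.e. 2.4 M.

2.4 M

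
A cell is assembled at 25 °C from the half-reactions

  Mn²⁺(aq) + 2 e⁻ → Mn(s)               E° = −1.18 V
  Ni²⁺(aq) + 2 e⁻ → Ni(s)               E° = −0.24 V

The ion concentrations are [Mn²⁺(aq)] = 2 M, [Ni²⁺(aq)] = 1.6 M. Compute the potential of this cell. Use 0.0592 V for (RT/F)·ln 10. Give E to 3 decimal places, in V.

+0.937 V

The Ni²⁺/Ni couple has the more positive E°, so it is the cathode; Mn²⁺/Mn is the anode.
E°cell = −0.24 − (−1.18) = +0.94 V, with n = 2 electrons transferred.
The balanced reaction is Ni²⁺(aq) + Mn(s) → Ni(s) + Mn²⁺(aq), so Q = [Mn²⁺(aq)] / [Ni²⁺(aq)] = 1.25 and log Q = 0.097.
By the Nernst equation, E = +0.94 − (0.0592/2)·(0.097) = +0.937 V.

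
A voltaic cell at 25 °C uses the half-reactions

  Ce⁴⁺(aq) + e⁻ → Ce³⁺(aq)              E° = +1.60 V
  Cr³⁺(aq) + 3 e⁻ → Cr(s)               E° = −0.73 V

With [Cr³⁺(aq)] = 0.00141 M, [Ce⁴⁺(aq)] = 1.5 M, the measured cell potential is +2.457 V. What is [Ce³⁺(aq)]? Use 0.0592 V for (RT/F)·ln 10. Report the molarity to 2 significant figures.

With Ce⁴⁺/Ce³⁺ at the cathode and Cr³⁺/Cr at the anode, E°cell = +1.60 − (−0.73) = +2.33 V (n = 3).
Since E = E° − (0.0592/n)·log Q, log Q = n(E° − E)/0.0592 = −6.436.
For 3 Ce⁴⁺(aq) + Cr(s) → 3 Ce³⁺(aq) + Cr³⁺(aq), the reaction quotient is Q = ([Ce³⁺(aq)]^3·[Cr³⁺(aq)]) / [Ce⁴⁺(aq)]^3.
Isolating [Ce³⁺(aq)] in Q = 10^{−6.436} yields log [Ce³⁺(aq)] = −1.019, i.e. 0.096 M.

0.096 M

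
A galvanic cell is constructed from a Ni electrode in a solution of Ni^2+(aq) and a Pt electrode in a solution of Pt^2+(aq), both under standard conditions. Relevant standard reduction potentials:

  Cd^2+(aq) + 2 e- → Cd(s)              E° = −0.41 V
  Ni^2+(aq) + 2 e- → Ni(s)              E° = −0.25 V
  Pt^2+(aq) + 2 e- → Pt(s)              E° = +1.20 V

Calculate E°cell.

Of the two couples in this cell, the one with the more positive reduction potential is reduced at the cathode: here that is Pt²⁺/Pt (+1.20 V); Ni²⁺/Ni (−0.25 V) is the anode.
E°cell = E°(cathode) − E°(anode) = +1.20 − (−0.25) = +1.45 V.

+1.45 V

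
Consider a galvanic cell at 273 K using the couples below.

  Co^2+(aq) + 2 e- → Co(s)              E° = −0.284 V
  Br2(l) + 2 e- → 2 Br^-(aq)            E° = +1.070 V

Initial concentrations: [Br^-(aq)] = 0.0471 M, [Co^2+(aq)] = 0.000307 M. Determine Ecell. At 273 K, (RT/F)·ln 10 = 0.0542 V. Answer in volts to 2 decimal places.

The Br₂/Br⁻ couple has the more positive E°, so it is the cathode; Co²⁺/Co is the anode.
The standard potential is +1.070 − (−0.284) = +1.354 V and the balanced reaction transfers n = 2 electrons.
Balancing gives Br2(l) + Co(s) → 2 Br^-(aq) + Co^2+(aq); hence Q = [Br^-(aq)]^2·[Co^2+(aq)] = 6.81×10^−7 (log Q = −6.167).
By the Nernst equation, E = +1.354 − (0.0542/2)·(−6.167) = +1.52 V.

+1.52 V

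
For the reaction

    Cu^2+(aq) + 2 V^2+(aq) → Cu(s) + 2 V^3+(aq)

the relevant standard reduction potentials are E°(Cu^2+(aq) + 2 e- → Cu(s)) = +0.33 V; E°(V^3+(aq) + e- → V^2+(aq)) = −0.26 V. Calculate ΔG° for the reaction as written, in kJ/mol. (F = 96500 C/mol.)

−114 kJ/mol

In the reaction as written Cu^2+(aq) is reduced, so the Cu²⁺/Cu couple is the cathode and V³⁺/V²⁺ is the anode.
E°cell = +0.33 − (−0.26) = +0.59 V; balancing electrons gives n = 2.
ΔG° = −nFE°cell = −(2)(96500)(+0.59) J/mol = −114 kJ/mol.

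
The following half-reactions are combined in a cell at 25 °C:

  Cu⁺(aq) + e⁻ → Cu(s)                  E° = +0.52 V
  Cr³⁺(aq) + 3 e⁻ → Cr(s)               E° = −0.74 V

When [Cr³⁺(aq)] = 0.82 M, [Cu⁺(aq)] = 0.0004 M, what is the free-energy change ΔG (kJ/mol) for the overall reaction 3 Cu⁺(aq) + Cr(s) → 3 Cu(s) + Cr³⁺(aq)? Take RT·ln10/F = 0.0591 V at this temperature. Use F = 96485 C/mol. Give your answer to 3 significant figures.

The standard cell potential is +0.52 − (−0.74) = +1.26 V, with n = 3 electrons in the balanced equation.
Here Q = [Cr³⁺(aq)] / [Cu⁺(aq)]^3 = 1.28×10^10 (log Q = 10.108), giving E = +1.26 − (0.0591/3)·(10.108) = +1.0609 V.
ΔG = −nFE = −(3)(96485)(+1.0609) J/mol = −307 kJ/mol.

−307 kJ/mol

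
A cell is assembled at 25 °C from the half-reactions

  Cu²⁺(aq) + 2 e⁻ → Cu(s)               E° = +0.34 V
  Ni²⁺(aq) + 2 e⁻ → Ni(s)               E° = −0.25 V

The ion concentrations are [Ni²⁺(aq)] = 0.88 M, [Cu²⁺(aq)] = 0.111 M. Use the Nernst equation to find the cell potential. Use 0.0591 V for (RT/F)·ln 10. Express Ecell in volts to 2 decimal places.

Since E°(Cu²⁺/Cu) > E°(Ni²⁺/Ni), Cu²⁺/Cu serves as the cathode.
The standard potential is +0.34 − (−0.25) = +0.59 V and the balanced reaction transfers n = 2 electrons.
The balanced reaction is Cu²⁺(aq) + Ni(s) → Cu(s) + Ni²⁺(aq), so Q = [Ni²⁺(aq)] / [Cu²⁺(aq)] = 7.93 and log Q = 0.899.
E = E° − (0.0591/n)·log Q = +0.59 − (0.0591/2)(0.899) = +0.56 V.

+0.56 V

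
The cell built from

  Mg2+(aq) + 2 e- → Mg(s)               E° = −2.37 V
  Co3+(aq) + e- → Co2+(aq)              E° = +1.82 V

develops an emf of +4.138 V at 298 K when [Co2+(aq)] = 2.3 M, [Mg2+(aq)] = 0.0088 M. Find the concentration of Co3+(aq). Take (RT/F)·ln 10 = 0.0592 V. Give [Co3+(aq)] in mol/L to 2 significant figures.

With Co³⁺/Co²⁺ at the cathode and Mg²⁺/Mg at the anode, E°cell = +1.82 − (−2.37) = +4.19 V (n = 2).
From the Nernst equation, log Q = n(E° − E)/0.0592 = 2·(+4.19 − (+4.138))/0.0592 = 1.757.
Balancing electrons gives 2 Co3+(aq) + Mg(s) → 2 Co2+(aq) + Mg2+(aq); thus Q = ([Co2+(aq)]^2·[Mg2+(aq)]) / [Co3+(aq)]^2.
Isolating [Co3+(aq)] in Q = 10^{1.757} yields log [Co3+(aq)] = −1.545, i.e. 0.029 M.

0.029 M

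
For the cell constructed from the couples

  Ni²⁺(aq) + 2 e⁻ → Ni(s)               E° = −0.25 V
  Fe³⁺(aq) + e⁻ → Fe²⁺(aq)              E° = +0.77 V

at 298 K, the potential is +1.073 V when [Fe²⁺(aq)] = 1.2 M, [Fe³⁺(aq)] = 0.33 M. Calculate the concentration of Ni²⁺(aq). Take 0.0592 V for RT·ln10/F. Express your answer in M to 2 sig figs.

0.0012 M

With Fe³⁺/Fe²⁺ at the cathode and Ni²⁺/Ni at the anode, E°cell = +0.77 − (−0.25) = +1.02 V (n = 2).
Rearranging E = E° − (0.0592/n)·log Q gives log Q = 2(+1.02 − (+1.073))/0.0592 = −1.791.
The balanced reaction is 2 Fe³⁺(aq) + Ni(s) → 2 Fe²⁺(aq) + Ni²⁺(aq), so Q = ([Fe²⁺(aq)]^2·[Ni²⁺(aq)]) / [Fe³⁺(aq)]^2.
Substituting the known concentrations and solving, log [Ni²⁺(aq)] = −2.912 and [Ni²⁺(aq)] = 0.0012 M.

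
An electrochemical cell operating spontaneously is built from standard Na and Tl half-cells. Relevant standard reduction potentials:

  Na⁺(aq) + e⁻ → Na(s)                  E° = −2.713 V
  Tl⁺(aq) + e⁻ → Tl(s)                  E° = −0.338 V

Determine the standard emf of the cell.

+2.375 V

Of the two couples in this cell, the one with the more positive reduction potential is reduced at the cathode: here that is Tl⁺/Tl (−0.338 V); Na⁺/Na (−2.713 V) is the anode.
E°cell = E°(cathode) − E°(anode) = −0.338 − (−2.713) = +2.375 V.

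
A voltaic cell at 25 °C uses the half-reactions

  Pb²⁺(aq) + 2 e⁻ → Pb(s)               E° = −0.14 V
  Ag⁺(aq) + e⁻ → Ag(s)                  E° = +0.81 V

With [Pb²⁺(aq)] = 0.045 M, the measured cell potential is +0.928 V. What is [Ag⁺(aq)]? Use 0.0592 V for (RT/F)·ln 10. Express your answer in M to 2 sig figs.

0.090 M

The Ag⁺/Ag couple has the larger reduction potential, so it is the cathode: E°cell = +0.81 − (−0.14) = +0.95 V and n = 2.
Rearranging E = E° − (0.0592/n)·log Q gives log Q = 2(+0.95 − (+0.928))/0.0592 = 0.743.
Balancing electrons gives 2 Ag⁺(aq) + Pb(s) → 2 Ag(s) + Pb²⁺(aq); thus Q = [Pb²⁺(aq)] / [Ag⁺(aq)]^2.
Solving for the unknown gives log [Ag⁺(aq)] = −1.045, so [Ag⁺(aq)] ≈ 0.090 M.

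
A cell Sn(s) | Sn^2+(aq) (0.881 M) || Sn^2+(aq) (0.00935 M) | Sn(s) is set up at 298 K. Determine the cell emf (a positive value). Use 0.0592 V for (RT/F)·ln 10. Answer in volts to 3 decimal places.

For a concentration cell E°cell = 0, since both electrodes use the same couple.
The compartment with the higher Sn^2+(aq) concentration (0.881 M) acts as the cathode; ions are reduced there and produced at the dilute (0.00935 M) anode.
With n = 2, Ecell = −(0.0592/2)·log([dilute]/[conc]) = −(0.0592/2)·log(0.00935/0.881) = +0.058 V.

0.058 V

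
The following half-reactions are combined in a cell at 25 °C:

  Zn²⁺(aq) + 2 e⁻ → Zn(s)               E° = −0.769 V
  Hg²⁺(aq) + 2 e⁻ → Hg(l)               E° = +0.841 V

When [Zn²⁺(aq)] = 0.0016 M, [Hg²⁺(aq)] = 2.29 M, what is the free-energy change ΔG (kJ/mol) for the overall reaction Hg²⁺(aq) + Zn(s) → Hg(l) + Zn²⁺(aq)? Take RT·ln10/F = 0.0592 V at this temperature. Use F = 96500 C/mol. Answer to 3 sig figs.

−329 kJ/mol

With Hg²⁺/Hg reduced at the cathode, E°cell = +0.841 − (−0.769) = +1.610 V and n = 2.
Here Q = [Zn²⁺(aq)] / [Hg²⁺(aq)] = 0.000699 (log Q = −3.156), giving E = +1.610 − (0.0592/2)·(−3.156) = +1.7034 V.
Then ΔG = −nFE = −2 × 96500 × +1.7034 J/mol = −329 kJ/mol.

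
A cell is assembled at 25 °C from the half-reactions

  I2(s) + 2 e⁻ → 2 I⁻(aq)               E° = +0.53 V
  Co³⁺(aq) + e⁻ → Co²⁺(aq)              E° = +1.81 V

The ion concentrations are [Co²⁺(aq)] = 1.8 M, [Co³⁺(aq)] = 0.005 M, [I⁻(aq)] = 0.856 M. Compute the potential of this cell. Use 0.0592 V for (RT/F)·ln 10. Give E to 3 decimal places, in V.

Co³⁺/Co²⁺ is reduced (cathode, E° = +1.81 V) and I₂/I⁻ is oxidized (anode).
E°cell = E°cat − E°an = +1.81 − (+0.53) = +1.28 V; n = 2.
For the overall reaction 2 Co³⁺(aq) + 2 I⁻(aq) → 2 Co²⁺(aq) + I2(s), Q = [Co²⁺(aq)]^2 / ([Co³⁺(aq)]^2·[I⁻(aq)]^2) = 1.77×10^5, giving log Q = 5.248.
E = E° − (0.0592/n)·log Q = +1.28 − (0.0592/2)(5.248) = +1.125 V.

+1.125 V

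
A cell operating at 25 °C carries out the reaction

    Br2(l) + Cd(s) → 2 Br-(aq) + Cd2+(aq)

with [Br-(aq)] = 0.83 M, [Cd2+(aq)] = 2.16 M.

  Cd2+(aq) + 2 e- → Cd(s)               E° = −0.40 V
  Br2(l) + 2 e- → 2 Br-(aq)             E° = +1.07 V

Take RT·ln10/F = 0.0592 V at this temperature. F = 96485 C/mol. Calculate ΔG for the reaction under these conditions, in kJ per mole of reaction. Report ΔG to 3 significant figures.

The standard cell potential is +1.07 − (−0.40) = +1.47 V, with n = 2 electrons in the balanced equation.
The reaction quotient is [Br-(aq)]^2·[Cd2+(aq)] = 1.49; by Nernst, E = +1.47 − (0.0592/2)(0.173) = +1.4649 V.
ΔG = −nFE = −(2)(96485)(+1.4649) J/mol = −283 kJ/mol.

−283 kJ/mol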